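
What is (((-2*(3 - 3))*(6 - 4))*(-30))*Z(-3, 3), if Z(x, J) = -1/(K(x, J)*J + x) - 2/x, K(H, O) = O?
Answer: 0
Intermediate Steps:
Z(x, J) = -1/(x + J²) - 2/x (Z(x, J) = -1/(J*J + x) - 2/x = -1/(J² + x) - 2/x = -1/(x + J²) - 2/x)
(((-2*(3 - 3))*(6 - 4))*(-30))*Z(-3, 3) = (((-2*(3 - 3))*(6 - 4))*(-30))*((-3*(-3) - 2*3²)/((-3)*(-3 + 3²))) = ((-2*0*2)*(-30))*(-(9 - 2*9)/(3*(-3 + 9))) = ((0*2)*(-30))*(-⅓*(9 - 18)/6) = (0*(-30))*(-⅓*⅙*(-9)) = 0*(½) = 0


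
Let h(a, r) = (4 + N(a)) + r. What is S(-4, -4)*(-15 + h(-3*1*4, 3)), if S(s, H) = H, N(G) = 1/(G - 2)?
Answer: 226/7 ≈ 32.286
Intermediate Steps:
N(G) = 1/(-2 + G)
h(a, r) = 4 + r + 1/(-2 + a) (h(a, r) = (4 + 1/(-2 + a)) + r = 4 + r + 1/(-2 + a))
S(-4, -4)*(-15 + h(-3*1*4, 3)) = -4*(-15 + (1 + (-2 - 3*1*4)*(4 + 3))/(-2 - 3*1*4)) = -4*(-15 + (1 + (-2 - 3*4)*7)/(-2 - 3*4)) = -4*(-15 + (1 + (-2 - 12)*7)/(-2 - 12)) = -4*(-15 + (1 - 14*7)/(-14)) = -4*(-15 - (1 - 98)/14) = -4*(-15 - 1/14*(-97)) = -4*(-15 + 97/14) = -4*(-113/14) = 226/7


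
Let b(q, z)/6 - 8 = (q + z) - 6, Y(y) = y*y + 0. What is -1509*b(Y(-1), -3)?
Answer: 0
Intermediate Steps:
Y(y) = y² (Y(y) = y² + 0 = y²)
b(q, z) = 12 + 6*q + 6*z (b(q, z) = 48 + 6*((q + z) - 6) = 48 + 6*(-6 + q + z) = 48 + (-36 + 6*q + 6*z) = 12 + 6*q + 6*z)
-1509*b(Y(-1), -3) = -1509*(12 + 6*(-1)² + 6*(-3)) = -1509*(12 + 6*1 - 18) = -1509*(12 + 6 - 18) = -1509*0 = 0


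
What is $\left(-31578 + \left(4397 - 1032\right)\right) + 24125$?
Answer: $-4088$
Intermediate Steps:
$\left(-31578 + \left(4397 - 1032\right)\right) + 24125 = \left(-31578 + 3365\right) + 24125 = -28213 + 24125 = -4088$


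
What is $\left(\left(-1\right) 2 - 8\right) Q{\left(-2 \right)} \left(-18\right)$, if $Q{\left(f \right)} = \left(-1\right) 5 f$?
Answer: $1800$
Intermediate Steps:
$Q{\left(f \right)} = - 5 f$
$\left(\left(-1\right) 2 - 8\right) Q{\left(-2 \right)} \left(-18\right) = \left(\left(-1\right) 2 - 8\right) \left(\left(-5\right) \left(-2\right)\right) \left(-18\right) = \left(-2 - 8\right) 10 \left(-18\right) = \left(-10\right) 10 \left(-18\right) = \left(-100\right) \left(-18\right) = 1800$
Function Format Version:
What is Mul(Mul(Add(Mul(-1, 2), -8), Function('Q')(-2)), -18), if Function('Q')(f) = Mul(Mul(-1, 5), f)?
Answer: 1800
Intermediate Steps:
Function('Q')(f) = Mul(-5, f)
Mul(Mul(Add(Mul(-1, 2), -8), Function('Q')(-2)), -18) = Mul(Mul(Add(Mul(-1, 2), -8), Mul(-5, -2)), -18) = Mul(Mul(Add(-2, -8), 10), -18) = Mul(Mul(-10, 10), -18) = Mul(-100, -18) = 1800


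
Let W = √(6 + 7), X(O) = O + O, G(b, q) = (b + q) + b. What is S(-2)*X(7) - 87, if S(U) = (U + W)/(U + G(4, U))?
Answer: -94 + 7*√13/2 ≈ -81.381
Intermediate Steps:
G(b, q) = q + 2*b
X(O) = 2*O
W = √13 ≈ 3.6056
S(U) = (U + √13)/(8 + 2*U) (S(U) = (U + √13)/(U + (U + 2*4)) = (U + √13)/(U + (U + 8)) = (U + √13)/(U + (8 + U)) = (U + √13)/(8 + 2*U))
S(-2)*X(7) - 87 = ((-2 + √13)/(2*(4 - 2)))*(2*7) - 87 = ((½)*(-2 + √13)/2)*14 - 87 = ((½)*(½)*(-2 + √13))*14 - 87 = (-½ + √13/4)*14 - 87 = (-7 + 7*√13/2) - 87 = -94 + 7*√13/2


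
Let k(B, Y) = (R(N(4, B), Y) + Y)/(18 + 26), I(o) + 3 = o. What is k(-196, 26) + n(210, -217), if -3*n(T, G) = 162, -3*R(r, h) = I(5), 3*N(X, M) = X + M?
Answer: -1763/33 ≈ -53.424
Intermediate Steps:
N(X, M) = M/3 + X/3 (N(X, M) = (X + M)/3 = (M + X)/3 = M/3 + X/3)
I(o) = -3 + o
R(r, h) = -⅔ (R(r, h) = -(-3 + 5)/3 = -⅓*2 = -⅔)
n(T, G) = -54 (n(T, G) = -⅓*162 = -54)
k(B, Y) = -1/66 + Y/44 (k(B, Y) = (-⅔ + Y)/(18 + 26) = (-⅔ + Y)/44 = (-⅔ + Y)*(1/44) = -1/66 + Y/44)
k(-196, 26) + n(210, -217) = (-1/66 + (1/44)*26) - 54 = (-1/66 + 13/22) - 54 = 19/33 - 54 = -1763/33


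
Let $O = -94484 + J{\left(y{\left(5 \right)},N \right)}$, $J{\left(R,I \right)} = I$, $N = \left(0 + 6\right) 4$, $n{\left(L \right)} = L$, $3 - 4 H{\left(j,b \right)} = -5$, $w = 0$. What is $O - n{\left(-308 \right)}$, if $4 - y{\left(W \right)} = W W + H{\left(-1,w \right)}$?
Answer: $-94152$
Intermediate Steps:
$H{\left(j,b \right)} = 2$ ($H{\left(j,b \right)} = \frac{3}{4} - - \frac{5}{4} = \frac{3}{4} + \frac{5}{4} = 2$)
$y{\left(W \right)} = 2 - W^{2}$ ($y{\left(W \right)} = 4 - \left(W W + 2\right) = 4 - \left(W^{2} + 2\right) = 4 - \left(2 + W^{2}\right) = 2 - W^{2}$)
$N = 24$ ($N = 6 \cdot 4 = 24$)
$O = -94460$ ($O = -94484 + 24 = -94460$)
$O - n{\left(-308 \right)} = -94460 - -308 = -94460 + 308 = -94152$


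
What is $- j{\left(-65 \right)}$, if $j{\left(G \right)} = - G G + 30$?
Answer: $4195$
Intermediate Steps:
$j{\left(G \right)} = 30 - G^{2}$ ($j{\left(G \right)} = - G^{2} + 30 = 30 - G^{2}$)
$- j{\left(-65 \right)} = - (30 - \left(-65\right)^{2}) = - (30 - 4225) = \left(-1\right) \left(-4195\right) = 4195$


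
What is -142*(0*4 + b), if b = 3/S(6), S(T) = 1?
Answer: -426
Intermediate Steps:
b = 3 (b = 3/1 = 3*1 = 3)
-142*(0*4 + b) = -142*(0*4 + 3) = -142*(0 + 3) = -142*3 = -426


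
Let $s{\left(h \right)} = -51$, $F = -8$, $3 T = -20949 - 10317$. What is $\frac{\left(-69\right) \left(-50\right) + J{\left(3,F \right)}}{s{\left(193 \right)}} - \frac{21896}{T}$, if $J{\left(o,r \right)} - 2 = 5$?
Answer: $- \frac{5818693}{88587} \approx -65.683$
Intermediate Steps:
$T = -10422$ ($T = \frac{-20949 - 10317}{3} = \frac{1}{3} \left(-31266\right) = -10422$)
$J{\left(o,r \right)} = 7$ ($J{\left(o,r \right)} = 2 + 5 = 7$)
$\frac{\left(-69\right) \left(-50\right) + J{\left(3,F \right)}}{s{\left(193 \right)}} - \frac{21896}{T} = \frac{\left(-69\right) \left(-50\right) + 7}{-51} - \frac{21896}{-10422} = \left(3450 + 7\right) \left(- \frac{1}{51}\right) - - \frac{10948}{5211} = 3457 \left(- \frac{1}{51}\right) + \frac{10948}{5211} = - \frac{3457}{51} + \frac{10948}{5211} = - \frac{5818693}{88587}$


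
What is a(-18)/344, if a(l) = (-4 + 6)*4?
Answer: 1/43 ≈ 0.023256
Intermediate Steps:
a(l) = 8 (a(l) = 2*4 = 8)
a(-18)/344 = 8/344 = 8*(1/344) = 1/43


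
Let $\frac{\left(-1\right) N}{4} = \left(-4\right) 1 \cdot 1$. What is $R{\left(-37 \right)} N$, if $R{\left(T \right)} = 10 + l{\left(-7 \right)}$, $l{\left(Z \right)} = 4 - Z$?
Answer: $336$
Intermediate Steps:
$R{\left(T \right)} = 21$ ($R{\left(T \right)} = 10 + \left(4 - -7\right) = 10 + \left(4 + 7\right) = 10 + 11 = 21$)
$N = 16$ ($N = - 4 \left(-4\right) 1 \cdot 1 = - 4 \left(\left(-4\right) 1\right) = \left(-4\right) \left(-4\right) = 16$)
$R{\left(-37 \right)} N = 21 \cdot 16 = 336$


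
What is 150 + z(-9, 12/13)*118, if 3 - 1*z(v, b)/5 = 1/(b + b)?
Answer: 19205/12 ≈ 1600.4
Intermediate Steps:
z(v, b) = 15 - 5/(2*b) (z(v, b) = 15 - 5/(b + b) = 15 - 5*1/(2*b) = 15 - 5/(2*b))
150 + z(-9, 12/13)*118 = 150 + (15 - 5/(2*(12/13)))*118 = 150 + (15 - 5/(2*(12*(1/13))))*118 = 150 + (15 - 5/(2*12/13))*118 = 150 + (15 - 5/2*13/12)*118 = 150 + (15 - 65/24)*118 = 150 + (295/24)*118 = 150 + 17405/12 = 19205/12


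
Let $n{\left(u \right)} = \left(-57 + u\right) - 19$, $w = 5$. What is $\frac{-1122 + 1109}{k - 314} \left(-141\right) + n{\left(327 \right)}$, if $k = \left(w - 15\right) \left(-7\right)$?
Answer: $\frac{59411}{244} \approx 243.49$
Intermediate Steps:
$k = 70$ ($k = \left(5 - 15\right) \left(-7\right) = \left(-10\right) \left(-7\right) = 70$)
$n{\left(u \right)} = -76 + u$
$\frac{-1122 + 1109}{k - 314} \left(-141\right) + n{\left(327 \right)} = \frac{-1122 + 1109}{70 - 314} \left(-141\right) + \left(-76 + 327\right) = - \frac{13}{-244} \left(-141\right) + 251 = \left(-13\right) \left(- \frac{1}{244}\right) \left(-141\right) + 251 = \frac{13}{244} \left(-141\right) + 251 = - \frac{1833}{244} + 251 = \frac{59411}{244}$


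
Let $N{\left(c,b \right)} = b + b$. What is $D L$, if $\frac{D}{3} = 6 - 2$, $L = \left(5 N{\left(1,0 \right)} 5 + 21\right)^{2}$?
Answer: $5292$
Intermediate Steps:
$N{\left(c,b \right)} = 2 b$
$L = 441$ ($L = \left(5 \cdot 2 \cdot 0 \cdot 5 + 21\right)^{2} = \left(5 \cdot 0 \cdot 5 + 21\right)^{2} = \left(0 \cdot 5 + 21\right)^{2} = \left(0 + 21\right)^{2} = 21^{2} = 441$)
$D = 12$ ($D = 3 \left(6 - 2\right) = 3 \cdot 4 = 12$)
$D L = 12 \cdot 441 = 5292$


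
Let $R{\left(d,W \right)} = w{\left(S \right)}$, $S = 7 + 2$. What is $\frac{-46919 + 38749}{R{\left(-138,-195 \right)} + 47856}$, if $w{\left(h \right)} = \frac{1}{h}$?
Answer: $- \frac{14706}{86141} \approx -0.17072$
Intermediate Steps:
$S = 9$
$R{\left(d,W \right)} = \frac{1}{9}$
$\frac{-46919 + 38749}{R{\left(-138,-195 \right)} + 47856} = \frac{-46919 + 38749}{\frac{1}{9} + 47856} = - \frac{8170}{\frac{430705}{9}} = \left(-8170\right) \frac{9}{430705} = - \frac{14706}{86141}$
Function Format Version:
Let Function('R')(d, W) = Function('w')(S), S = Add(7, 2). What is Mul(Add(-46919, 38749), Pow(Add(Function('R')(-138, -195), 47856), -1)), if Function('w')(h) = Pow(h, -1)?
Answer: Rational(-14706, 86141) ≈ -0.17072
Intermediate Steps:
S = 9
Function('R')(d, W) = Rational(1, 9) (Function('R')(d, W) = Pow(9, -1) = Rational(1, 9))
Mul(Add(-46919, 38749), Pow(Add(Function('R')(-138, -195), 47856), -1)) = Mul(Add(-46919, 38749), Pow(Add(Rational(1, 9), 47856), -1)) = Mul(-8170, Pow(Rational(430705, 9), -1)) = Mul(-8170, Rational(9, 430705)) = Rational(-14706, 86141)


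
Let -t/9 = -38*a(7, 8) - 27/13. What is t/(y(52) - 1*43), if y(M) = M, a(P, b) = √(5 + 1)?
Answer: 27/13 + 38*√6 ≈ 95.157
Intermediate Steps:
a(P, b) = √6
t = 243/13 + 342*√6 (t = -9*(-38*√6 - 27/13) = -9*(-27/13 - 38*√6) = 243/13 + 342*√6 ≈ 856.42)
t/(y(52) - 1*43) = (243/13 + 342*√6)/(52 - 1*43) = (243/13 + 342*√6)/(52 - 43) = (243/13 + 342*√6)/9 = (243/13 + 342*√6)*(⅑) = 27/13 + 38*√6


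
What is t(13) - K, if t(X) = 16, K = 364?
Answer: -348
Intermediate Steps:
t(13) - K = 16 - 1*364 = 16 - 364 = -348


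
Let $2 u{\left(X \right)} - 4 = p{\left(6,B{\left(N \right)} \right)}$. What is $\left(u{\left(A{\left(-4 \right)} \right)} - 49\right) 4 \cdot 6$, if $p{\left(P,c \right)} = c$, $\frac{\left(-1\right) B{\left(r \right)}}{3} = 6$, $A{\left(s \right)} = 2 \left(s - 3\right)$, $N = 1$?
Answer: $-1344$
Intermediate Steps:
$A{\left(s \right)} = -6 + 2 s$ ($A{\left(s \right)} = 2 \left(s - 3\right) = 2 \left(-3 + s\right) = -6 + 2 s$)
$B{\left(r \right)} = -18$ ($B{\left(r \right)} = \left(-3\right) 6 = -18$)
$u{\left(X \right)} = -7$ ($u{\left(X \right)} = 2 + \frac{1}{2} \left(-18\right) = 2 - 9 = -7$)
$\left(u{\left(A{\left(-4 \right)} \right)} - 49\right) 4 \cdot 6 = \left(-7 - 49\right) 4 \cdot 6 = \left(-56\right) 24 = -1344$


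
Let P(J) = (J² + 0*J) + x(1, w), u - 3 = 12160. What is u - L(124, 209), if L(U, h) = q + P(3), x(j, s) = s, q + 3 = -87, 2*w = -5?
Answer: 24493/2 ≈ 12247.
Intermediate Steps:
w = -5/2 (w = (½)*(-5) = -5/2 ≈ -2.5000)
u = 12163 (u = 3 + 12160 = 12163)
q = -90 (q = -3 - 87 = -90)
P(J) = -5/2 + J² (P(J) = (J² + 0*J) - 5/2 = (J² + 0) - 5/2 = J² - 5/2 = -5/2 + J²)
L(U, h) = -167/2 (L(U, h) = -90 + (-5/2 + 3²) = -90 + (-5/2 + 9) = -90 + 13/2 = -167/2)
u - L(124, 209) = 12163 - 1*(-167/2) = 12163 + 167/2 = 24493/2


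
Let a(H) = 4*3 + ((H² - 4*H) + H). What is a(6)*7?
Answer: 210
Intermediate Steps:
a(H) = 12 + H² - 3*H (a(H) = 12 + (H² - 3*H) = 12 + H² - 3*H)
a(6)*7 = (12 + 6² - 3*6)*7 = (12 + 36 - 18)*7 = 30*7 = 210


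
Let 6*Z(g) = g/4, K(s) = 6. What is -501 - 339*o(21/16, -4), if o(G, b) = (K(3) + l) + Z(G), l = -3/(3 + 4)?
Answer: -2157795/896 ≈ -2408.3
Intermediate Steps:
Z(g) = g/24 (Z(g) = (g/4)/6 = g/24)
l = -3/7 ≈ -0.42857
o(G, b) = 39/7 + G/24 (o(G, b) = (6 - 3/7) + G/24 = 39/7 + G/24)
-501 - 339*o(21/16, -4) = -501 - 339*(39/7 + (21/16)/24) = -501 - 339*(39/7 + (21*(1/16))/24) = -501 - 339*(39/7 + (1/24)*(21/16)) = -501 - 339*(39/7 + 7/128) = -501 - 339*5041/896 = -501 - 1708899/896 = -2157795/896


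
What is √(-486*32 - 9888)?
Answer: 4*I*√1590 ≈ 159.5*I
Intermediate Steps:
√(-486*32 - 9888) = √(-15552 - 9888) = √(-25440) = 4*I*√1590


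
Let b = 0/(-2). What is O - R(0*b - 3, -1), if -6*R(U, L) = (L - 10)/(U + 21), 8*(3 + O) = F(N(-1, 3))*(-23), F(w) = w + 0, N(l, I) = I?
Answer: -2533/216 ≈ -11.727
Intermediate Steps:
b = 0 (b = 0*(-½) = 0)
F(w) = w
O = -93/8 (O = -3 + (3*(-23))/8 = -3 + (⅛)*(-69) = -3 - 69/8 = -93/8 ≈ -11.625)
R(U, L) = -(-10 + L)/(6*(21 + U)) (R(U, L) = -(L - 10)/(6*(U + 21)) = -(-10 + L)/(6*(21 + U)))
O - R(0*b - 3, -1) = -93/8 - (10 - 1*(-1))/(6*(21 + (0*0 - 3))) = -93/8 - (10 + 1)/(6*(21 + (0 - 3))) = -93/8 - 11/(6*(21 - 3)) = -93/8 - 11/(6*18) = -93/8 - 1*11/108 = -93/8 - 11/108 = -2533/216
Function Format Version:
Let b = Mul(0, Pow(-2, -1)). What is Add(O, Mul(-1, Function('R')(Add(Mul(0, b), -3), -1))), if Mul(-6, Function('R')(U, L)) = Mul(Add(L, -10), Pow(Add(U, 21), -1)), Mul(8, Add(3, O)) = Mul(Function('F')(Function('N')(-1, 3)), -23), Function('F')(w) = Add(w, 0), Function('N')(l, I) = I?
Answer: Rational(-2533, 216) ≈ -11.727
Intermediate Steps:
b = 0 (b = Mul(0, Rational(-1, 2)) = 0)
Function('F')(w) = w
O = Rational(-93, 8) (O = Add(-3, Mul(Rational(1, 8), Mul(3, -23))) = Add(-3, Mul(Rational(1, 8), -69)) = Add(-3, Rational(-69, 8)) = Rational(-93, 8) ≈ -11.625)
Function('R')(U, L) = Mul(Rational(-1, 6), Pow(Add(21, U), -1), Add(-10, L)) (Function('R')(U, L) = Mul(Rational(-1, 6), Mul(Add(L, -10), Pow(Add(U, 21), -1))) = Mul(Rational(-1, 6), Mul(Add(-10, L), Pow(Add(21, U), -1))) = Mul(Rational(-1, 6), Mul(Pow(Add(21, U), -1), Add(-10, L))) = Mul(Rational(-1, 6), Pow(Add(21, U), -1), Add(-10, L)))
Add(O, Mul(-1, Function('R')(Add(Mul(0, b), -3), -1))) = Add(Rational(-93, 8), Mul(-1, Mul(Rational(1, 6), Pow(Add(21, Add(Mul(0, 0), -3)), -1), Add(10, Mul(-1, -1))))) = Add(Rational(-93, 8), Mul(-1, Mul(Rational(1, 6), Pow(Add(21, Add(0, -3)), -1), Add(10, 1)))) = Add(Rational(-93, 8), Mul(-1, Mul(Rational(1, 6), Pow(Add(21, -3), -1), 11))) = Add(Rational(-93, 8), Mul(-1, Mul(Rational(1, 6), Pow(18, -1), 11))) = Add(Rational(-93, 8), Mul(-1, Mul(Rational(1, 6), Rational(1, 18), 11))) = Add(Rational(-93, 8), Mul(-1, Rational(11, 108))) = Add(Rational(-93, 8), Rational(-11, 108)) = Rational(-2533, 216)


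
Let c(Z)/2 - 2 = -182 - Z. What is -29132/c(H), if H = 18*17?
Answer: 7283/243 ≈ 29.971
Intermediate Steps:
H = 306
c(Z) = -360 - 2*Z (c(Z) = 4 + 2*(-182 - Z) = 4 + (-364 - 2*Z) = -360 - 2*Z)
-29132/c(H) = -29132/(-360 - 2*306) = -29132/(-360 - 612) = -29132/(-972) = -29132*(-1/972) = 7283/243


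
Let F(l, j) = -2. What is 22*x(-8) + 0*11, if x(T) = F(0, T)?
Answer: -44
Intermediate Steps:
x(T) = -2
22*x(-8) + 0*11 = 22*(-2) + 0*11 = -44 + 0 = -44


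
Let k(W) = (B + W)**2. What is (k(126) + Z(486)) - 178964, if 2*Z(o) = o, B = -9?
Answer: -165032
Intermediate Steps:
Z(o) = o/2
k(W) = (-9 + W)**2
(k(126) + Z(486)) - 178964 = ((-9 + 126)**2 + (1/2)*486) - 178964 = (117**2 + 243) - 178964 = (13689 + 243) - 178964 = 13932 - 178964 = -165032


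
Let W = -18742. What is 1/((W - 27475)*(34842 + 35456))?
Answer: -1/3248962666 ≈ -3.0779e-10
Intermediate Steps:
1/((W - 27475)*(34842 + 35456)) = 1/((-18742 - 27475)*(34842 + 35456)) = 1/(-46217*70298) = 1/(-3248962666) = -1/3248962666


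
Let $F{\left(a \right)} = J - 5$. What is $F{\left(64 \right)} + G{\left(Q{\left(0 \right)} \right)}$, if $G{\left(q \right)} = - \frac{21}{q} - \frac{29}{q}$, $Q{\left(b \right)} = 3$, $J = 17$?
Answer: $- \frac{14}{3} \approx -4.6667$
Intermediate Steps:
$F{\left(a \right)} = 12$ ($F{\left(a \right)} = 17 - 5 = 12$)
$G{\left(q \right)} = - \frac{50}{q}$ ($G{\left(q \right)} = - \frac{21}{q} - \frac{29}{q} = - \frac{50}{q}$)
$F{\left(64 \right)} + G{\left(Q{\left(0 \right)} \right)} = 12 - \frac{50}{3} = - \frac{14}{3}$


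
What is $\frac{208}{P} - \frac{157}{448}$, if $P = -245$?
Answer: $- \frac{18807}{15680} \approx -1.1994$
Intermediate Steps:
$\frac{208}{P} - \frac{157}{448} = \frac{208}{-245} - \frac{157}{448} = 208 \left(- \frac{1}{245}\right) - \frac{157}{448} = - \frac{208}{245} - \frac{157}{448} = - \frac{18807}{15680}$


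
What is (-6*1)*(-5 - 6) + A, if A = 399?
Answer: 465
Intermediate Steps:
(-6*1)*(-5 - 6) + A = (-6*1)*(-5 - 6) + 399 = -6*(-11) + 399 = 66 + 399 = 465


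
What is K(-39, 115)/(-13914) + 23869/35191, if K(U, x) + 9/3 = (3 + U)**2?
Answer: 95537101/163215858 ≈ 0.58534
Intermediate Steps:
K(U, x) = -3 + (3 + U)**2
K(-39, 115)/(-13914) + 23869/35191 = (-3 + (3 - 39)**2)/(-13914) + 23869/35191 = (-3 + (-36)**2)*(-1/13914) + 23869*(1/35191) = (-3 + 1296)*(-1/13914) + 23869/35191 = 1293*(-1/13914) + 23869/35191 = -431/4638 + 23869/35191 = 95537101/163215858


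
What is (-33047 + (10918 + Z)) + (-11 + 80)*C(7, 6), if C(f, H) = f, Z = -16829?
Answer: -38475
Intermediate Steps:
(-33047 + (10918 + Z)) + (-11 + 80)*C(7, 6) = (-33047 + (10918 - 16829)) + (-11 + 80)*7 = (-33047 - 5911) + 69*7 = -38958 + 483 = -38475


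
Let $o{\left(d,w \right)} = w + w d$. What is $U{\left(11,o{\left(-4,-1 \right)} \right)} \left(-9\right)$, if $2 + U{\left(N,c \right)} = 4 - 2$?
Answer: $0$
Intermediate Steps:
$o{\left(d,w \right)} = w + d w$
$U{\left(N,c \right)} = 0$ ($U{\left(N,c \right)} = -2 + \left(4 - 2\right) = -2 + 2 = 0$)
$U{\left(11,o{\left(-4,-1 \right)} \right)} \left(-9\right) = 0 \left(-9\right) = 0$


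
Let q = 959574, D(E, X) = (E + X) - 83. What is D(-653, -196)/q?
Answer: -466/479787 ≈ -0.00097126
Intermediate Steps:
D(E, X) = -83 + E + X
D(-653, -196)/q = (-83 - 653 - 196)/959574 = -932*1/959574 = -466/479787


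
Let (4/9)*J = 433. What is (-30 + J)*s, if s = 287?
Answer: 1083999/4 ≈ 2.7100e+5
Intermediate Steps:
J = 3897/4 (J = (9/4)*433 = 3897/4 ≈ 974.25)
(-30 + J)*s = (-30 + 3897/4)*287 = (3777/4)*287 = 1083999/4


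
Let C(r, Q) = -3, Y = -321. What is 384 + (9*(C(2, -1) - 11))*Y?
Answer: 40830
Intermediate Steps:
384 + (9*(C(2, -1) - 11))*Y = 384 + (9*(-3 - 11))*(-321) = 384 + (9*(-14))*(-321) = 384 - 126*(-321) = 384 + 40446 = 40830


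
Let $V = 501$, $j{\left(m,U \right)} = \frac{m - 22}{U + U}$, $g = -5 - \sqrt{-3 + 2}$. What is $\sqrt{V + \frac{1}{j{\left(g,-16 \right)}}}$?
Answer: $\frac{\sqrt{66903405 - 5840 i}}{365} \approx 22.409 - 0.00097806 i$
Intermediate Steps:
$g = -5 - i$ ($g = -5 - \sqrt{-1} = -5 - i \approx -5.0 - 1.0 i$)
$j{\left(m,U \right)} = \frac{-22 + m}{2 U}$
$\sqrt{V + \frac{1}{j{\left(g,-16 \right)}}} = \sqrt{501 + \frac{1}{\frac{1}{2} \frac{1}{-16} \left(-22 - \left(5 + i\right)\right)}} = \sqrt{501 + \frac{1}{\frac{1}{2} \left(- \frac{1}{16}\right) \left(-27 - i\right)}} = \sqrt{501 + \frac{1}{\frac{27}{32} + \frac{i}{32}}} = \sqrt{501 + \frac{512 \left(\frac{27}{32} - \frac{i}{32}\right)}{365}}$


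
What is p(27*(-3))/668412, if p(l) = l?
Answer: -1/8252 ≈ -0.00012118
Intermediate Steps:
p(27*(-3))/668412 = (27*(-3))/668412 = -81*1/668412 = -1/8252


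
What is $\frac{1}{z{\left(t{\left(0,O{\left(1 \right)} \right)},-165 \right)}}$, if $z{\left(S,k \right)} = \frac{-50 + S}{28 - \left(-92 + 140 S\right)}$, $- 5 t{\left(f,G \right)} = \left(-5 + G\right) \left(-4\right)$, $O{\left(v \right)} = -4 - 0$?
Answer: $- \frac{2820}{143} \approx -19.72$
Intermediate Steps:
$O{\left(v \right)} = -4$ ($O{\left(v \right)} = -4 + 0 = -4$)
$t{\left(f,G \right)} = -4 + \frac{4 G}{5}$ ($t{\left(f,G \right)} = - \frac{\left(-5 + G\right) \left(-4\right)}{5} = - \frac{20 - 4 G}{5} = -4 + \frac{4 G}{5}$)
$z{\left(S,k \right)} = \frac{-50 + S}{120 - 140 S}$ ($z{\left(S,k \right)} = \frac{-50 + S}{28 - \left(-92 + 140 S\right)} = \frac{-50 + S}{120 - 140 S}$)
$\frac{1}{z{\left(t{\left(0,O{\left(1 \right)} \right)},-165 \right)}} = \frac{1}{\frac{1}{20} \frac{1}{-6 + 7 \left(-4 + \frac{4}{5} \left(-4\right)\right)} \left(50 - \left(-4 + \frac{4}{5} \left(-4\right)\right)\right)} = \frac{1}{\frac{1}{20} \frac{1}{-6 + 7 \left(-4 - \frac{16}{5}\right)} \left(50 - \left(-4 - \frac{16}{5}\right)\right)} = \frac{1}{\frac{1}{20} \frac{1}{-6 + 7 \left(- \frac{36}{5}\right)} \left(50 - - \frac{36}{5}\right)} = \frac{1}{\frac{1}{20} \frac{1}{-6 - \frac{252}{5}} \left(50 + \frac{36}{5}\right)} = \frac{1}{\frac{1}{20} \frac{1}{- \frac{282}{5}} \cdot \frac{286}{5}} = \frac{1}{\frac{1}{20} \left(- \frac{5}{282}\right) \frac{286}{5}} = \frac{1}{- \frac{143}{2820}} = - \frac{2820}{143}$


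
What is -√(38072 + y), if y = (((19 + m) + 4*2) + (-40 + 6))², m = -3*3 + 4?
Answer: -2*√9554 ≈ -195.49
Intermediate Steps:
m = -5 (m = -9 + 4 = -5)
y = 144 (y = (((19 - 5) + 4*2) + (-40 + 6))² = ((14 + 8) - 34)² = (22 - 34)² = (-12)² = 144)
-√(38072 + y) = -√(38072 + 144) = -√38216 = -2*√9554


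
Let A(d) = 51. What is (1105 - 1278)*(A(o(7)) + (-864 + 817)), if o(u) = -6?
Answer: -692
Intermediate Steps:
(1105 - 1278)*(A(o(7)) + (-864 + 817)) = (1105 - 1278)*(51 + (-864 + 817)) = -173*(51 - 47) = -173*4 = -692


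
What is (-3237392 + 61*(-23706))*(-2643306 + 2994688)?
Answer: -1645682838956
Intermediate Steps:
(-3237392 + 61*(-23706))*(-2643306 + 2994688) = (-3237392 - 1446066)*351382 = -4683458*351382 = -1645682838956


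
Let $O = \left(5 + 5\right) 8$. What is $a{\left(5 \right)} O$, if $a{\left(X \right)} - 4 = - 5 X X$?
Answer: $-9680$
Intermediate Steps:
$a{\left(X \right)} = 4 - 5 X^{2}$ ($a{\left(X \right)} = 4 + - 5 X X = 4 - 5 X^{2}$)
$O = 80$ ($O = 10 \cdot 8 = 80$)
$a{\left(5 \right)} O = \left(4 - 5 \cdot 5^{2}\right) 80 = \left(4 - 125\right) 80 = \left(-121\right) 80 = -9680$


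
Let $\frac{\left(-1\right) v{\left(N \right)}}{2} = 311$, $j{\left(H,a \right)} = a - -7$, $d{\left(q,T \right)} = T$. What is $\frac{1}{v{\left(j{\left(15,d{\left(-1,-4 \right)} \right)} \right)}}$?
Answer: $- \frac{1}{622} \approx -0.0016077$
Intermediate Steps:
$j{\left(H,a \right)} = 7 + a$ ($j{\left(H,a \right)} = a + 7 = 7 + a$)
$v{\left(N \right)} = -622$ ($v{\left(N \right)} = \left(-2\right) 311 = -622$)
$\frac{1}{v{\left(j{\left(15,d{\left(-1,-4 \right)} \right)} \right)}} = \frac{1}{-622} = - \frac{1}{622}$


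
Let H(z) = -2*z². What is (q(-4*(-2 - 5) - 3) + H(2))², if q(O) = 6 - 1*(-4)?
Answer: 4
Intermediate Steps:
q(O) = 10 (q(O) = 6 + 4 = 10)
(q(-4*(-2 - 5) - 3) + H(2))² = (10 - 2*2²)² = (10 - 2*4)² = (10 - 8)² = 2² = 4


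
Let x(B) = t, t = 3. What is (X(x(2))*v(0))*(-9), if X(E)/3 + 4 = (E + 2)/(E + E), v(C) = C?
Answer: 0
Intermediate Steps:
x(B) = 3
X(E) = -12 + 3*(2 + E)/(2*E) (X(E) = -12 + 3*((E + 2)/(E + E)) = -12 + 3*((2 + E)/((2*E))) = -12 + 3*((2 + E)*(1/(2*E))) = -12 + 3*((2 + E)/(2*E)) = -12 + 3*(2 + E)/(2*E))
(X(x(2))*v(0))*(-9) = ((-21/2 + 3/3)*0)*(-9) = ((-21/2 + 3*(⅓))*0)*(-9) = ((-21/2 + 1)*0)*(-9) = -19/2*0*(-9) = 0*(-9) = 0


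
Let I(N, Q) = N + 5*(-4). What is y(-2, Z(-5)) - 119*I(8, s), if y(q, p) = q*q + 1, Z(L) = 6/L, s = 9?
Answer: 1433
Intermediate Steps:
I(N, Q) = -20 + N (I(N, Q) = N - 20 = -20 + N)
y(q, p) = 1 + q² (y(q, p) = q² + 1 = 1 + q²)
y(-2, Z(-5)) - 119*I(8, s) = (1 + (-2)²) - 119*(-20 + 8) = (1 + 4) - 119*(-12) = 5 + 1428 = 1433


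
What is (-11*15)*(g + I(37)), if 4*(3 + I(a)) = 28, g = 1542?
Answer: -255090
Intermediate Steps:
I(a) = 4 (I(a) = -3 + (¼)*28 = -3 + 7 = 4)
(-11*15)*(g + I(37)) = (-11*15)*(1542 + 4) = -165*1546 = -255090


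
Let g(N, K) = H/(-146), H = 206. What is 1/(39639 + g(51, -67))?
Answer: 73/2893544 ≈ 2.5229e-5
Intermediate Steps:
g(N, K) = -103/73 (g(N, K) = 206/(-146) = 206*(-1/146) = -103/73)
1/(39639 + g(51, -67)) = 1/(39639 - 103/73) = 1/(2893544/73) = 73/2893544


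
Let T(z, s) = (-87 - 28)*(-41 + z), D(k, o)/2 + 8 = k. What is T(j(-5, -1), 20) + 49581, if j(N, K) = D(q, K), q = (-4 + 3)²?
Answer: 55906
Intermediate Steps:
q = 1 (q = (-1)² = 1)
D(k, o) = -16 + 2*k
j(N, K) = -14 (j(N, K) = -16 + 2*1 = -16 + 2 = -14)
T(z, s) = 4715 - 115*z (T(z, s) = -115*(-41 + z) = 4715 - 115*z)
T(j(-5, -1), 20) + 49581 = (4715 - 115*(-14)) + 49581 = (4715 + 1610) + 49581 = 6325 + 49581 = 55906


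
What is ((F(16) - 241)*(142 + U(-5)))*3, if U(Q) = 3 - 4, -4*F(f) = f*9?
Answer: -117171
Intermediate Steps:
F(f) = -9*f/4 (F(f) = -f*9/4 = -9*f/4)
U(Q) = -1
((F(16) - 241)*(142 + U(-5)))*3 = ((-9/4*16 - 241)*(142 - 1))*3 = ((-36 - 241)*141)*3 = -277*141*3 = -39057*3 = -117171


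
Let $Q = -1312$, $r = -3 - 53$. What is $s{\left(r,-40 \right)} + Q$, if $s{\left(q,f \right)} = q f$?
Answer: $928$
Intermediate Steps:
$r = -56$ ($r = -3 - 53 = -56$)
$s{\left(q,f \right)} = f q$
$s{\left(r,-40 \right)} + Q = \left(-40\right) \left(-56\right) - 1312 = 2240 - 1312 = 928$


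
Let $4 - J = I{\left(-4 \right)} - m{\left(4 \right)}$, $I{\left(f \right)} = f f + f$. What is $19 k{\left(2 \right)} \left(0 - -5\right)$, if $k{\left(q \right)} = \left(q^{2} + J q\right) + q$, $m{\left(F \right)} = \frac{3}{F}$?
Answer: $- \frac{1615}{2} \approx -807.5$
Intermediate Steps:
$I{\left(f \right)} = f + f^{2}$ ($I{\left(f \right)} = f^{2} + f = f + f^{2}$)
$J = - \frac{29}{4}$ ($J = 4 - \left(- 4 \left(1 - 4\right) - \frac{3}{4}\right) = 4 - \left(\left(-4\right) \left(-3\right) - 3 \cdot \frac{1}{4}\right) = 4 - \left(12 - \frac{3}{4}\right) = 4 - \frac{45}{4} = - \frac{29}{4} \approx -7.25$)
$k{\left(q \right)} = q^{2} - \frac{25 q}{4}$ ($k{\left(q \right)} = \left(q^{2} - \frac{29 q}{4}\right) + q = q^{2} - \frac{25 q}{4}$)
$19 k{\left(2 \right)} \left(0 - -5\right) = 19 \cdot \frac{1}{4} \cdot 2 \left(-25 + 4 \cdot 2\right) \left(0 - -5\right) = 19 \cdot \frac{1}{4} \cdot 2 \left(-25 + 8\right) \left(0 + 5\right) = 19 \cdot \frac{1}{4} \cdot 2 \left(-17\right) 5 = 19 \left(- \frac{17}{2}\right) 5 = \left(- \frac{323}{2}\right) 5 = - \frac{1615}{2}$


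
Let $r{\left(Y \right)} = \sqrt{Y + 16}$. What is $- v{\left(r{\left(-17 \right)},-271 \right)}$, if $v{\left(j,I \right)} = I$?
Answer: $271$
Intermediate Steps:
$r{\left(Y \right)} = \sqrt{16 + Y}$
$- v{\left(r{\left(-17 \right)},-271 \right)} = \left(-1\right) \left(-271\right) = 271$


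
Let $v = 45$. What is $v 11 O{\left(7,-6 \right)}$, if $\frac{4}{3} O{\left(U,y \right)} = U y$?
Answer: $- \frac{31185}{2} \approx -15593.0$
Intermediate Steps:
$O{\left(U,y \right)} = \frac{3 U y}{4}$
$v 11 O{\left(7,-6 \right)} = 45 \cdot 11 \cdot \frac{3}{4} \cdot 7 \left(-6\right) = 495 \left(- \frac{63}{2}\right) = - \frac{31185}{2}$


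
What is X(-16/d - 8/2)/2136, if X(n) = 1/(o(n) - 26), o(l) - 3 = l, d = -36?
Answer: -3/170168 ≈ -1.7630e-5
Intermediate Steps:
o(l) = 3 + l
X(n) = 1/(-23 + n) (X(n) = 1/((3 + n) - 26) = 1/(-23 + n))
X(-16/d - 8/2)/2136 = 1/(-23 + (-16/(-36) - 8/2)*2136) = (1/2136)/(-23 + (-16*(-1/36) - 8*½)) = (1/2136)/(-23 + (4/9 - 4)) = (1/2136)/(-23 - 32/9) = (1/2136)/(-239/9) = -9/239*1/2136 = -3/170168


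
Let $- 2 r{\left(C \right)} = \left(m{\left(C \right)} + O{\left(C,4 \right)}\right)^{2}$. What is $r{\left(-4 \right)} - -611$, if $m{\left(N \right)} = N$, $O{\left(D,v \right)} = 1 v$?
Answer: $611$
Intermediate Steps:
$O{\left(D,v \right)} = v$
$r{\left(C \right)} = - \frac{\left(4 + C\right)^{2}}{2}$ ($r{\left(C \right)} = - \frac{\left(C + 4\right)^{2}}{2} = - \frac{\left(4 + C\right)^{2}}{2}$)
$r{\left(-4 \right)} - -611 = - \frac{\left(4 - 4\right)^{2}}{2} - -611 = - \frac{0^{2}}{2} + 611 = \left(- \frac{1}{2}\right) 0 + 611 = 0 + 611 = 611$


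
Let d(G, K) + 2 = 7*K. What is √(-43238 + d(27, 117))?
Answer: I*√42421 ≈ 205.96*I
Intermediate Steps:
d(G, K) = -2 + 7*K
√(-43238 + d(27, 117)) = √(-43238 + (-2 + 7*117)) = √(-43238 + (-2 + 819)) = √(-43238 + 817) = √(-42421) = I*√42421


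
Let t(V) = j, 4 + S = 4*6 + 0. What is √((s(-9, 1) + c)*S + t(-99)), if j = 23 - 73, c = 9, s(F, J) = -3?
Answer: √70 ≈ 8.3666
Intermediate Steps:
S = 20 (S = -4 + (4*6 + 0) = -4 + (24 + 0) = -4 + 24 = 20)
j = -50
t(V) = -50
√((s(-9, 1) + c)*S + t(-99)) = √((-3 + 9)*20 - 50) = √(6*20 - 50) = √(120 - 50) = √70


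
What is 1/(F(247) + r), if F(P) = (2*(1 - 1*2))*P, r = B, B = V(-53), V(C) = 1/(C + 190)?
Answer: -137/67677 ≈ -0.0020243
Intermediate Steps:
V(C) = 1/(190 + C)
B = 1/137 (B = 1/(190 - 53) = 1/137 ≈ 0.0072993)
r = 1/137 ≈ 0.0072993
F(P) = -2*P (F(P) = (2*(1 - 2))*P = (2*(-1))*P = -2*P)
1/(F(247) + r) = 1/(-2*247 + 1/137) = 1/(-494 + 1/137) = 1/(-67677/137) = -137/67677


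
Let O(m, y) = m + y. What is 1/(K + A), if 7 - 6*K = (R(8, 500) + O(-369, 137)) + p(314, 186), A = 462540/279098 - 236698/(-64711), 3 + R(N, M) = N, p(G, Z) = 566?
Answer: -27091066017/1355048939758 ≈ -0.019993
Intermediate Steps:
R(N, M) = -3 + N
A = 47996682172/9030355339 (A = 462540*(1/279098) - 236698*(-1/64711) = 231270/139549 + 236698/64711 = 47996682172/9030355339 ≈ 5.3150)
K = -166/3 (K = 7/6 - (((-3 + 8) + (-369 + 137)) + 566)/6 = 7/6 - ((5 - 232) + 566)/6 = 7/6 - (-227 + 566)/6 = 7/6 - ⅙*339 = 7/6 - 113/2 = -166/3 ≈ -55.333)
1/(K + A) = 1/(-166/3 + 47996682172/9030355339) = 1/(-1355048939758/27091066017) = -27091066017/1355048939758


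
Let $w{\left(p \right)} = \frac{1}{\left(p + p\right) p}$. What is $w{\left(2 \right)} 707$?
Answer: $\frac{707}{8} \approx 88.375$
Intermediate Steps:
$w{\left(p \right)} = \frac{1}{2 p^{2}}$ ($w{\left(p \right)} = \frac{1}{2 p p} = \frac{\frac{1}{2} \frac{1}{p}}{p} = \frac{1}{2 p^{2}}$)
$w{\left(2 \right)} 707 = \frac{1}{2 \cdot 4} \cdot 707 = \frac{1}{2} \cdot \frac{1}{4} \cdot 707 = \frac{1}{8} \cdot 707 = \frac{707}{8}$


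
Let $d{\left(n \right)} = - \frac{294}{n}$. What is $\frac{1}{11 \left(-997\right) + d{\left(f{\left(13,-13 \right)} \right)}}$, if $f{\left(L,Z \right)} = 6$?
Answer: $- \frac{1}{11016} \approx -9.0777 \cdot 10^{-5}$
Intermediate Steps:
$\frac{1}{11 \left(-997\right) + d{\left(f{\left(13,-13 \right)} \right)}} = \frac{1}{11 \left(-997\right) - \frac{294}{6}} = \frac{1}{-10967 - 49} = \frac{1}{-11016} = - \frac{1}{11016}$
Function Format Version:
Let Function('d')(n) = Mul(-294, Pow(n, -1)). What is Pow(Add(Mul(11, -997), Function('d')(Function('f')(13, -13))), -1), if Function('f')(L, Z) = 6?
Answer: Rational(-1, 11016) ≈ -9.0777e-5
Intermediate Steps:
Pow(Add(Mul(11, -997), Function('d')(Function('f')(13, -13))), -1) = Pow(Add(Mul(11, -997), Mul(-294, Pow(6, -1))), -1) = Pow(Add(-10967, Mul(-294, Rational(1, 6))), -1) = Pow(Add(-10967, -49), -1) = Pow(-11016, -1) = Rational(-1, 11016)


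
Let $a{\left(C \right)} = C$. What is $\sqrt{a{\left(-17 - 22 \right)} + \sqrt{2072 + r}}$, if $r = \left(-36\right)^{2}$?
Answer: $\sqrt{-39 + 2 \sqrt{842}} \approx 4.3629$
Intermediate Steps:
$r = 1296$
$\sqrt{a{\left(-17 - 22 \right)} + \sqrt{2072 + r}} = \sqrt{\left(-17 - 22\right) + \sqrt{2072 + 1296}} = \sqrt{\left(-17 - 22\right) + \sqrt{3368}} = \sqrt{-39 + 2 \sqrt{842}}$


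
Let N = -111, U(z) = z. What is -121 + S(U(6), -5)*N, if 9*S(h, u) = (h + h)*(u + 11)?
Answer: -1009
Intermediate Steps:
S(h, u) = 2*h*(11 + u)/9 (S(h, u) = ((h + h)*(u + 11))/9 = ((2*h)*(11 + u))/9 = (2*h*(11 + u))/9 = 2*h*(11 + u)/9)
-121 + S(U(6), -5)*N = -121 + ((2/9)*6*(11 - 5))*(-111) = -121 + ((2/9)*6*6)*(-111) = -121 + 8*(-111) = -121 - 888 = -1009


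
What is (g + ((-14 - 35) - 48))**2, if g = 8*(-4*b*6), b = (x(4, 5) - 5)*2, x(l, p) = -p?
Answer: 14010049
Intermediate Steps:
b = -20 (b = (-1*5 - 5)*2 = (-5 - 5)*2 = -10*2 = -20)
g = 3840 (g = 8*(-4*(-20)*6) = 8*(80*6) = 8*480 = 3840)
(g + ((-14 - 35) - 48))**2 = (3840 + ((-14 - 35) - 48))**2 = (3840 + (-49 - 48))**2 = (3840 - 97)**2 = 3743**2 = 14010049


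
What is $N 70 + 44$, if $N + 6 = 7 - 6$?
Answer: $-306$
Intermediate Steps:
$N = -5$ ($N = -6 + \left(7 - 6\right) = -6 + 1 = -5$)
$N 70 + 44 = \left(-5\right) 70 + 44 = -350 + 44 = -306$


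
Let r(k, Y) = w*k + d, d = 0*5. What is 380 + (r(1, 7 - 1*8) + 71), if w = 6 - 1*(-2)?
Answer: 459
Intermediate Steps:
w = 8 (w = 6 + 2 = 8)
d = 0
r(k, Y) = 8*k (r(k, Y) = 8*k + 0 = 8*k)
380 + (r(1, 7 - 1*8) + 71) = 380 + (8*1 + 71) = 380 + (8 + 71) = 380 + 79 = 459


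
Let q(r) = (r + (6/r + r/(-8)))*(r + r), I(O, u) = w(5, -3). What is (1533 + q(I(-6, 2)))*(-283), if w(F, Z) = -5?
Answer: -1798465/4 ≈ -4.4962e+5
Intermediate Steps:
I(O, u) = -5
q(r) = 2*r*(6/r + 7*r/8) (q(r) = (r + (6/r + r*(-⅛)))*(2*r) = (r + (6/r - r/8))*(2*r) = (6/r + 7*r/8)*(2*r) = 2*r*(6/r + 7*r/8))
(1533 + q(I(-6, 2)))*(-283) = (1533 + (12 + (7/4)*(-5)²))*(-283) = (1533 + (12 + (7/4)*25))*(-283) = (1533 + (12 + 175/4))*(-283) = (1533 + 223/4)*(-283) = (6355/4)*(-283) = -1798465/4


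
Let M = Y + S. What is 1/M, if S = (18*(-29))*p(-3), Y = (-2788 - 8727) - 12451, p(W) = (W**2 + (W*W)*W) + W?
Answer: -1/13004 ≈ -7.6899e-5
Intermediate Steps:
p(W) = W + W**2 + W**3 (p(W) = (W**2 + W**2*W) + W = (W**2 + W**3) + W = W + W**2 + W**3)
Y = -23966 (Y = -11515 - 12451 = -23966)
S = 10962 (S = (18*(-29))*(-3*(1 - 3 + (-3)**2)) = -(-1566)*(1 - 3 + 9) = -(-1566)*7 = -522*(-21) = 10962)
M = -13004 (M = -23966 + 10962 = -13004)
1/M = 1/(-13004) = -1/13004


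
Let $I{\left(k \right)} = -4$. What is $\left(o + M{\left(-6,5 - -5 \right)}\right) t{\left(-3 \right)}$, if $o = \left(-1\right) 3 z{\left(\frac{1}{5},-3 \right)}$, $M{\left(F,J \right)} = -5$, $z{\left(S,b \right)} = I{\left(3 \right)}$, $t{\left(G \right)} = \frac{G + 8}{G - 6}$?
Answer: $- \frac{35}{9} \approx -3.8889$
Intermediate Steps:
$t{\left(G \right)} = \frac{8 + G}{-6 + G}$
$z{\left(S,b \right)} = -4$
$o = 12$ ($o = \left(-1\right) 3 \left(-4\right) = \left(-3\right) \left(-4\right) = 12$)
$\left(o + M{\left(-6,5 - -5 \right)}\right) t{\left(-3 \right)} = \left(12 - 5\right) \frac{8 - 3}{-6 - 3} = 7 \frac{1}{-9} \cdot 5 = 7 \left(\left(- \frac{1}{9}\right) 5\right) = 7 \left(- \frac{5}{9}\right) = - \frac{35}{9}$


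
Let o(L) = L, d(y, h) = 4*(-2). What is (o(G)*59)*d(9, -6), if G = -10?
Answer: 4720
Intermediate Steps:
d(y, h) = -8
(o(G)*59)*d(9, -6) = -10*59*(-8) = -590*(-8) = 4720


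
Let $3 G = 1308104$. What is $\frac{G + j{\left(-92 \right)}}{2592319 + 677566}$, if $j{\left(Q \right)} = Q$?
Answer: $\frac{1307828}{9809655} \approx 0.13332$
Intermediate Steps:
$G = \frac{1308104}{3}$ ($G = \frac{1}{3} \cdot 1308104 = \frac{1308104}{3} \approx 4.3603 \cdot 10^{5}$)
$\frac{G + j{\left(-92 \right)}}{2592319 + 677566} = \frac{\frac{1308104}{3} - 92}{2592319 + 677566} = \frac{1307828}{3 \cdot 3269885} = \frac{1307828}{3} \cdot \frac{1}{3269885} = \frac{1307828}{9809655}$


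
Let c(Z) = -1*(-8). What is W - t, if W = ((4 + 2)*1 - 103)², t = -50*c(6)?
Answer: 9809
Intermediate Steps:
c(Z) = 8
t = -400 (t = -50*8 = -400)
W = 9409 (W = (6*1 - 103)² = (6 - 103)² = (-97)² = 9409)
W - t = 9409 - 1*(-400) = 9409 + 400 = 9809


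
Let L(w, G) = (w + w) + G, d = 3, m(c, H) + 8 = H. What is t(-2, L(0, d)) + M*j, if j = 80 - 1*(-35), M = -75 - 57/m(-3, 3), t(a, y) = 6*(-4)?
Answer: -7338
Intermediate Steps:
m(c, H) = -8 + H
L(w, G) = G + 2*w (L(w, G) = 2*w + G = G + 2*w)
t(a, y) = -24
M = -318/5 (M = -75 - 57/(-8 + 3) = -75 - 57/(-5) = -75 - 57*(-⅕) = -75 + 57/5 = -318/5 ≈ -63.600)
j = 115 (j = 80 + 35 = 115)
t(-2, L(0, d)) + M*j = -24 - 318/5*115 = -24 - 7314 = -7338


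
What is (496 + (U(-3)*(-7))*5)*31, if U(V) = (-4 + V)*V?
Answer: -7409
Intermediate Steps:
U(V) = V*(-4 + V)
(496 + (U(-3)*(-7))*5)*31 = (496 + (-3*(-4 - 3)*(-7))*5)*31 = (496 + (-3*(-7)*(-7))*5)*31 = (496 + (21*(-7))*5)*31 = (496 - 147*5)*31 = (496 - 735)*31 = -239*31 = -7409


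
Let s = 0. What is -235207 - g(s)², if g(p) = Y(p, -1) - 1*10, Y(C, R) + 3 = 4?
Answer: -235288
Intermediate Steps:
Y(C, R) = 1 (Y(C, R) = -3 + 4 = 1)
g(p) = -9 (g(p) = 1 - 1*10 = 1 - 10 = -9)
-235207 - g(s)² = -235207 - 1*(-9)² = -235207 - 1*81 = -235207 - 81 = -235288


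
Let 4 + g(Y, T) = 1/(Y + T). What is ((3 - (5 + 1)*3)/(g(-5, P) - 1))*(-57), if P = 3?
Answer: -1710/11 ≈ -155.45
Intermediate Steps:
g(Y, T) = -4 + 1/(T + Y) (g(Y, T) = -4 + 1/(Y + T) = -4 + 1/(T + Y))
((3 - (5 + 1)*3)/(g(-5, P) - 1))*(-57) = ((3 - (5 + 1)*3)/((1 - 4*3 - 4*(-5))/(3 - 5) - 1))*(-57) = ((3 - 6*3)/((1 - 12 + 20)/(-2) - 1))*(-57) = ((3 - 1*18)/(-1/2*9 - 1))*(-57) = ((3 - 18)/(-9/2 - 1))*(-57) = (-15/(-11/2))*(-57) = -2/11*(-15)*(-57) = (30/11)*(-57) = -1710/11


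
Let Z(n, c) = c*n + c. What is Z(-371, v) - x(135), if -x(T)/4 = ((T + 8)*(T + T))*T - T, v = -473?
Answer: 21023870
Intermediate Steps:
Z(n, c) = c + c*n
x(T) = 4*T - 8*T²*(8 + T) (x(T) = -4*(((T + 8)*(T + T))*T - T) = -4*(((8 + T)*(2*T))*T - T) = -4*((2*T*(8 + T))*T - T) = -4*(2*T²*(8 + T) - T) = -4*(-T + 2*T²*(8 + T)) = 4*T - 8*T²*(8 + T))
Z(-371, v) - x(135) = -473*(1 - 371) - 4*135*(1 - 16*135 - 2*135²) = -473*(-370) - 4*135*(1 - 2160 - 2*18225) = 175010 - 4*135*(1 - 2160 - 36450) = 175010 - 4*135*(-38609) = 175010 - 1*(-20848860) = 175010 + 20848860 = 21023870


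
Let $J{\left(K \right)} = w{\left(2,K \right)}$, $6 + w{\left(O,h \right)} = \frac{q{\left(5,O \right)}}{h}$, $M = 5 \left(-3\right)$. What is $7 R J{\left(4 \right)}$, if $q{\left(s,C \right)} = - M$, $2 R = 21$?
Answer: $- \frac{1323}{8} \approx -165.38$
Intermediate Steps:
$R = \frac{21}{2}$ ($R = \frac{1}{2} \cdot 21 = \frac{21}{2} \approx 10.5$)
$M = -15$
$q{\left(s,C \right)} = 15$ ($q{\left(s,C \right)} = \left(-1\right) \left(-15\right) = 15$)
$w{\left(O,h \right)} = -6 + \frac{15}{h}$
$J{\left(K \right)} = -6 + \frac{15}{K}$
$7 R J{\left(4 \right)} = 7 \cdot \frac{21}{2} \left(-6 + \frac{15}{4}\right) = \frac{147 \left(-6 + 15 \cdot \frac{1}{4}\right)}{2} = \frac{147 \left(-6 + \frac{15}{4}\right)}{2} = \frac{147}{2} \left(- \frac{9}{4}\right) = - \frac{1323}{8}$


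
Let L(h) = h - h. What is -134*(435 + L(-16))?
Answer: -58290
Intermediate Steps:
L(h) = 0
-134*(435 + L(-16)) = -134*(435 + 0) = -134*435 = -58290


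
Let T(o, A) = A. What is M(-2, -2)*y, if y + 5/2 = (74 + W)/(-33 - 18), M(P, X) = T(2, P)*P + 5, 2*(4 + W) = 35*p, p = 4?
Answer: -1605/34 ≈ -47.206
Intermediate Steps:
W = 66 (W = -4 + (35*4)/2 = -4 + (½)*140 = -4 + 70 = 66)
M(P, X) = 5 + P² (M(P, X) = P*P + 5 = P² + 5 = 5 + P²)
y = -535/102 (y = -5/2 + (74 + 66)/(-33 - 18) = -5/2 + 140/(-51) = -5/2 + 140*(-1/51) = -5/2 - 140/51 = -535/102 ≈ -5.2451)
M(-2, -2)*y = (5 + (-2)²)*(-535/102) = (5 + 4)*(-535/102) = 9*(-535/102) = -1605/34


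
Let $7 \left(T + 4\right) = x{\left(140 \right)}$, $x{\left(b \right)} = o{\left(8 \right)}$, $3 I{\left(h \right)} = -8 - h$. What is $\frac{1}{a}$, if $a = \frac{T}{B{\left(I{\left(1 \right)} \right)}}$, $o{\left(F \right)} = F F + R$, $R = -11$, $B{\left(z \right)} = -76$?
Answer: $- \frac{532}{25} \approx -21.28$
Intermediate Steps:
$I{\left(h \right)} = - \frac{8}{3} - \frac{h}{3}$ ($I{\left(h \right)} = \frac{-8 - h}{3} = - \frac{8}{3} - \frac{h}{3}$)
$o{\left(F \right)} = -11 + F^{2}$ ($o{\left(F \right)} = F F - 11 = F^{2} - 11 = -11 + F^{2}$)
$x{\left(b \right)} = 53$ ($x{\left(b \right)} = -11 + 8^{2} = -11 + 64 = 53$)
$T = \frac{25}{7}$ ($T = -4 + \frac{1}{7} \cdot 53 = -4 + \frac{53}{7} = \frac{25}{7} \approx 3.5714$)
$a = - \frac{25}{532}$ ($a = \frac{25}{7 \left(-76\right)} = \frac{25}{7} \left(- \frac{1}{76}\right) = - \frac{25}{532} \approx -0.046992$)
$\frac{1}{a} = \frac{1}{- \frac{25}{532}} = - \frac{532}{25}$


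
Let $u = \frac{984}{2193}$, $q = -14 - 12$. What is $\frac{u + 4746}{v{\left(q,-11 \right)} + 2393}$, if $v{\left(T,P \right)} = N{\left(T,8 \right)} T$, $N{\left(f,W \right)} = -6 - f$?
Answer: $\frac{3469654}{1369163} \approx 2.5341$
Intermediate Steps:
$q = -26$ ($q = -14 - 12 = -26$)
$v{\left(T,P \right)} = T \left(-6 - T\right)$ ($v{\left(T,P \right)} = \left(-6 - T\right) T = T \left(-6 - T\right)$)
$u = \frac{328}{731}$ ($u = 984 \cdot \frac{1}{2193} = \frac{328}{731} \approx 0.4487$)
$\frac{u + 4746}{v{\left(q,-11 \right)} + 2393} = \frac{\frac{328}{731} + 4746}{\left(-1\right) \left(-26\right) \left(6 - 26\right) + 2393} = \frac{3469654}{731 \left(\left(-1\right) \left(-26\right) \left(-20\right) + 2393\right)} = \frac{3469654}{731 \left(-520 + 2393\right)} = \frac{3469654}{731 \cdot 1873} = \frac{3469654}{731} \cdot \frac{1}{1873} = \frac{3469654}{1369163}$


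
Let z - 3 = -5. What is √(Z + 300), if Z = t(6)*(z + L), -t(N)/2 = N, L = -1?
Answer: 4*√21 ≈ 18.330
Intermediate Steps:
z = -2 (z = 3 - 5 = -2)
t(N) = -2*N
Z = 36 (Z = (-2*6)*(-2 - 1) = -12*(-3) = 36)
√(Z + 300) = √(36 + 300) = √336 = 4*√21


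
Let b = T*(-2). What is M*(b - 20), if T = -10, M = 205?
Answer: 0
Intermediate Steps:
b = 20 (b = -10*(-2) = 20)
M*(b - 20) = 205*(20 - 20) = 205*0 = 0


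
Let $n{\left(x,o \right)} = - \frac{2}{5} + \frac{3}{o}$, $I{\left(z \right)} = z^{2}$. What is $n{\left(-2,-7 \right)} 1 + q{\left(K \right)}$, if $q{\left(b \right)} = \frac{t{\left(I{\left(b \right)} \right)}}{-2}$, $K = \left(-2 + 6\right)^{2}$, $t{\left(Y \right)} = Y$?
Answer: $- \frac{4509}{35} \approx -128.83$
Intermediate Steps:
$n{\left(x,o \right)} = - \frac{2}{5} + \frac{3}{o}$ ($n{\left(x,o \right)} = \left(-2\right) \frac{1}{5} + \frac{3}{o} = - \frac{2}{5} + \frac{3}{o}$)
$K = 16$ ($K = 4^{2} = 16$)
$q{\left(b \right)} = - \frac{b^{2}}{2}$ ($q{\left(b \right)} = \frac{b^{2}}{-2} = b^{2} \left(- \frac{1}{2}\right) = - \frac{b^{2}}{2}$)
$n{\left(-2,-7 \right)} 1 + q{\left(K \right)} = \left(- \frac{2}{5} + \frac{3}{-7}\right) 1 - \frac{16^{2}}{2} = \left(- \frac{2}{5} + 3 \left(- \frac{1}{7}\right)\right) 1 - 128 = \left(- \frac{2}{5} - \frac{3}{7}\right) 1 - 128 = \left(- \frac{29}{35}\right) 1 - 128 = - \frac{29}{35} - 128 = - \frac{4509}{35}$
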